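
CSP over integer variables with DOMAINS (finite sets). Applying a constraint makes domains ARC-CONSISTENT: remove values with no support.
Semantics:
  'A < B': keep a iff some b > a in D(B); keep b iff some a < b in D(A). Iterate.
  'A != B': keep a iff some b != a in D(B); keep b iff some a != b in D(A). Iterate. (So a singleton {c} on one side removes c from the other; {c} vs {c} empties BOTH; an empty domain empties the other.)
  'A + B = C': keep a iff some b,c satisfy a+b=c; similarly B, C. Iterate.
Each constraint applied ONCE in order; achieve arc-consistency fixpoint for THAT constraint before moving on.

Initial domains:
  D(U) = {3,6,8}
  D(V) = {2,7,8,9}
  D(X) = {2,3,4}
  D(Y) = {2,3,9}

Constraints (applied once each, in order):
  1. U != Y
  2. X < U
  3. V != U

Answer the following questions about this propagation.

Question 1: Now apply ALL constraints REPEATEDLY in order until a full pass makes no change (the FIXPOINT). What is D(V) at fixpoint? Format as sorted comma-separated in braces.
Answer: {2,7,8,9}

Derivation:
pass 0 (initial): D(V)={2,7,8,9}
pass 1: no change
Fixpoint after 1 passes: D(V) = {2,7,8,9}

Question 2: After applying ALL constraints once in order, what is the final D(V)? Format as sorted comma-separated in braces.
Constraint 1 (U != Y) on D(U)={3,6,8} D(Y)={2,3,9}: no change
Constraint 2 (X < U) on D(X)={2,3,4} D(U)={3,6,8}: no change
Constraint 3 (V != U) on D(V)={2,7,8,9} D(U)={3,6,8}: no change
So after all 3 constraints: D(V) = {2,7,8,9}

Answer: {2,7,8,9}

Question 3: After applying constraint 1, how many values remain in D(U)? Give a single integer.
Constraint 1 (U != Y) on D(U)={3,6,8} D(Y)={2,3,9}: no change
So after constraint 1: D(U)={3,6,8}, size = 3

Answer: 3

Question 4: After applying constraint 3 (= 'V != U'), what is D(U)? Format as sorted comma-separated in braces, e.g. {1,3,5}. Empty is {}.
Answer: {3,6,8}

Derivation:
Constraint 1 (U != Y) on D(U)={3,6,8} D(Y)={2,3,9}: no change
Constraint 2 (X < U) on D(X)={2,3,4} D(U)={3,6,8}: no change
Constraint 3 (V != U) on D(V)={2,7,8,9} D(U)={3,6,8}: no change
So after constraint 3: D(U) = {3,6,8}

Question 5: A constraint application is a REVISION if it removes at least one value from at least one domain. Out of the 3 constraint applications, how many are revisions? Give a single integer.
Constraint 1 (U != Y) on D(U)={3,6,8} D(Y)={2,3,9}: no change => not a revision
Constraint 2 (X < U) on D(X)={2,3,4} D(U)={3,6,8}: no change => not a revision
Constraint 3 (V != U) on D(V)={2,7,8,9} D(U)={3,6,8}: no change => not a revision
Total revisions = 0

Answer: 0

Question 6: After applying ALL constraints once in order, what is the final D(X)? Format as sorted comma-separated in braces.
Constraint 1 (U != Y) on D(U)={3,6,8} D(Y)={2,3,9}: no change
Constraint 2 (X < U) on D(X)={2,3,4} D(U)={3,6,8}: no change
Constraint 3 (V != U) on D(V)={2,7,8,9} D(U)={3,6,8}: no change
So after all 3 constraints: D(X) = {2,3,4}

Answer: {2,3,4}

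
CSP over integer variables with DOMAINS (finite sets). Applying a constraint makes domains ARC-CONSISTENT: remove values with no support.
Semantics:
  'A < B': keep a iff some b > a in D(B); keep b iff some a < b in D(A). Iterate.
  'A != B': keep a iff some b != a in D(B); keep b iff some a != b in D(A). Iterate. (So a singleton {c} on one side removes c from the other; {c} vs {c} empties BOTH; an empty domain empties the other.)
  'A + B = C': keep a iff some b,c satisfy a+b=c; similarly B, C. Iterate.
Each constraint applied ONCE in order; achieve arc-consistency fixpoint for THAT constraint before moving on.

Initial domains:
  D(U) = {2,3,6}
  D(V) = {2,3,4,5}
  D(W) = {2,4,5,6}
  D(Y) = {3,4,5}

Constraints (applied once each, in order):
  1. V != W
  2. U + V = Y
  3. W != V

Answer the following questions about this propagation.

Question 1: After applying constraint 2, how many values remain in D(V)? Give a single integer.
Answer: 2

Derivation:
Constraint 1 (V != W) on D(V)={2,3,4,5} D(W)={2,4,5,6}: no change
Constraint 2 (U + V = Y) on D(U)={2,3,6} D(V)={2,3,4,5} D(Y)={3,4,5}: U {2,3,6}->{2,3}; V {2,3,4,5}->{2,3}; Y {3,4,5}->{4,5}
So after constraint 2: D(V)={2,3}, size = 2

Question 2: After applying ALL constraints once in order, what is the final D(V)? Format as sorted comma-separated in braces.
Answer: {2,3}

Derivation:
Constraint 1 (V != W) on D(V)={2,3,4,5} D(W)={2,4,5,6}: no change
Constraint 2 (U + V = Y) on D(U)={2,3,6} D(V)={2,3,4,5} D(Y)={3,4,5}: U {2,3,6}->{2,3}; V {2,3,4,5}->{2,3}; Y {3,4,5}->{4,5}
Constraint 3 (W != V) on D(W)={2,4,5,6} D(V)={2,3}: no change
So after all 3 constraints: D(V) = {2,3}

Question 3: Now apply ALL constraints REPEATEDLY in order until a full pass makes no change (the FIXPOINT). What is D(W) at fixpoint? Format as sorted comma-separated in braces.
pass 0 (initial): D(W)={2,4,5,6}
pass 1: U {2,3,6}->{2,3}; V {2,3,4,5}->{2,3}; Y {3,4,5}->{4,5}
pass 2: no change
Fixpoint after 2 passes: D(W) = {2,4,5,6}

Answer: {2,4,5,6}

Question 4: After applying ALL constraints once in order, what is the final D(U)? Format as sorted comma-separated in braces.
Constraint 1 (V != W) on D(V)={2,3,4,5} D(W)={2,4,5,6}: no change
Constraint 2 (U + V = Y) on D(U)={2,3,6} D(V)={2,3,4,5} D(Y)={3,4,5}: U {2,3,6}->{2,3}; V {2,3,4,5}->{2,3}; Y {3,4,5}->{4,5}
Constraint 3 (W != V) on D(W)={2,4,5,6} D(V)={2,3}: no change
So after all 3 constraints: D(U) = {2,3}

Answer: {2,3}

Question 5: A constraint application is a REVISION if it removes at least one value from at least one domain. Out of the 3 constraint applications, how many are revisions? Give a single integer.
Answer: 1

Derivation:
Constraint 1 (V != W) on D(V)={2,3,4,5} D(W)={2,4,5,6}: no change => not a revision
Constraint 2 (U + V = Y) on D(U)={2,3,6} D(V)={2,3,4,5} D(Y)={3,4,5}: U {2,3,6}->{2,3}; V {2,3,4,5}->{2,3}; Y {3,4,5}->{4,5} => REVISION
Constraint 3 (W != V) on D(W)={2,4,5,6} D(V)={2,3}: no change => not a revision
Total revisions = 1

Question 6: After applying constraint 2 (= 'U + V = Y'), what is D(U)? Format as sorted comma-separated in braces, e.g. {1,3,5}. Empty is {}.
Answer: {2,3}

Derivation:
Constraint 1 (V != W) on D(V)={2,3,4,5} D(W)={2,4,5,6}: no change
Constraint 2 (U + V = Y) on D(U)={2,3,6} D(V)={2,3,4,5} D(Y)={3,4,5}: U {2,3,6}->{2,3}; V {2,3,4,5}->{2,3}; Y {3,4,5}->{4,5}
So after constraint 2: D(U) = {2,3}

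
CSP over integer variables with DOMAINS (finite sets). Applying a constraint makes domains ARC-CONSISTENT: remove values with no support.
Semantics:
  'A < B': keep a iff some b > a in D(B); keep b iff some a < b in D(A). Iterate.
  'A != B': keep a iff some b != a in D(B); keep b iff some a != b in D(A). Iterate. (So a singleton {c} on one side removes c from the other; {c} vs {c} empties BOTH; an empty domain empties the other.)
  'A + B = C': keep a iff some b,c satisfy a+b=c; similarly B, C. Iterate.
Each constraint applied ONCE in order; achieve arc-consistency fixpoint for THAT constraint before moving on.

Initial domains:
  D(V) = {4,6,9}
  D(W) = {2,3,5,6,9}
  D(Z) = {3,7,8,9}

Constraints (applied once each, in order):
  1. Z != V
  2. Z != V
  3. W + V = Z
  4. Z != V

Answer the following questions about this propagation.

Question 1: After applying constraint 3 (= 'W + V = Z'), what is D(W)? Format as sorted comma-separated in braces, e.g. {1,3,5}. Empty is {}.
Answer: {2,3,5}

Derivation:
Constraint 1 (Z != V) on D(Z)={3,7,8,9} D(V)={4,6,9}: no change
Constraint 2 (Z != V) on D(Z)={3,7,8,9} D(V)={4,6,9}: no change
Constraint 3 (W + V = Z) on D(W)={2,3,5,6,9} D(V)={4,6,9} D(Z)={3,7,8,9}: W {2,3,5,6,9}->{2,3,5}; V {4,6,9}->{4,6}; Z {3,7,8,9}->{7,8,9}
So after constraint 3: D(W) = {2,3,5}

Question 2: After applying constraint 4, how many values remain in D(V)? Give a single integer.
Constraint 1 (Z != V) on D(Z)={3,7,8,9} D(V)={4,6,9}: no change
Constraint 2 (Z != V) on D(Z)={3,7,8,9} D(V)={4,6,9}: no change
Constraint 3 (W + V = Z) on D(W)={2,3,5,6,9} D(V)={4,6,9} D(Z)={3,7,8,9}: W {2,3,5,6,9}->{2,3,5}; V {4,6,9}->{4,6}; Z {3,7,8,9}->{7,8,9}
Constraint 4 (Z != V) on D(Z)={7,8,9} D(V)={4,6}: no change
So after constraint 4: D(V)={4,6}, size = 2

Answer: 2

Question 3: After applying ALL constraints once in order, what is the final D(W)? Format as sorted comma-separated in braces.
Constraint 1 (Z != V) on D(Z)={3,7,8,9} D(V)={4,6,9}: no change
Constraint 2 (Z != V) on D(Z)={3,7,8,9} D(V)={4,6,9}: no change
Constraint 3 (W + V = Z) on D(W)={2,3,5,6,9} D(V)={4,6,9} D(Z)={3,7,8,9}: W {2,3,5,6,9}->{2,3,5}; V {4,6,9}->{4,6}; Z {3,7,8,9}->{7,8,9}
Constraint 4 (Z != V) on D(Z)={7,8,9} D(V)={4,6}: no change
So after all 4 constraints: D(W) = {2,3,5}

Answer: {2,3,5}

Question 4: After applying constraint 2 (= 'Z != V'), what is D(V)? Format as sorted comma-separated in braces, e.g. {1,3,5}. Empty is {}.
Answer: {4,6,9}

Derivation:
Constraint 1 (Z != V) on D(Z)={3,7,8,9} D(V)={4,6,9}: no change
Constraint 2 (Z != V) on D(Z)={3,7,8,9} D(V)={4,6,9}: no change
So after constraint 2: D(V) = {4,6,9}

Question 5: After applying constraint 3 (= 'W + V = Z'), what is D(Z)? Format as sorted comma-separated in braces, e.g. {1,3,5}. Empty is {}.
Constraint 1 (Z != V) on D(Z)={3,7,8,9} D(V)={4,6,9}: no change
Constraint 2 (Z != V) on D(Z)={3,7,8,9} D(V)={4,6,9}: no change
Constraint 3 (W + V = Z) on D(W)={2,3,5,6,9} D(V)={4,6,9} D(Z)={3,7,8,9}: W {2,3,5,6,9}->{2,3,5}; V {4,6,9}->{4,6}; Z {3,7,8,9}->{7,8,9}
So after constraint 3: D(Z) = {7,8,9}

Answer: {7,8,9}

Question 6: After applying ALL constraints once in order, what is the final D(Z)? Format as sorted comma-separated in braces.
Answer: {7,8,9}

Derivation:
Constraint 1 (Z != V) on D(Z)={3,7,8,9} D(V)={4,6,9}: no change
Constraint 2 (Z != V) on D(Z)={3,7,8,9} D(V)={4,6,9}: no change
Constraint 3 (W + V = Z) on D(W)={2,3,5,6,9} D(V)={4,6,9} D(Z)={3,7,8,9}: W {2,3,5,6,9}->{2,3,5}; V {4,6,9}->{4,6}; Z {3,7,8,9}->{7,8,9}
Constraint 4 (Z != V) on D(Z)={7,8,9} D(V)={4,6}: no change
So after all 4 constraints: D(Z) = {7,8,9}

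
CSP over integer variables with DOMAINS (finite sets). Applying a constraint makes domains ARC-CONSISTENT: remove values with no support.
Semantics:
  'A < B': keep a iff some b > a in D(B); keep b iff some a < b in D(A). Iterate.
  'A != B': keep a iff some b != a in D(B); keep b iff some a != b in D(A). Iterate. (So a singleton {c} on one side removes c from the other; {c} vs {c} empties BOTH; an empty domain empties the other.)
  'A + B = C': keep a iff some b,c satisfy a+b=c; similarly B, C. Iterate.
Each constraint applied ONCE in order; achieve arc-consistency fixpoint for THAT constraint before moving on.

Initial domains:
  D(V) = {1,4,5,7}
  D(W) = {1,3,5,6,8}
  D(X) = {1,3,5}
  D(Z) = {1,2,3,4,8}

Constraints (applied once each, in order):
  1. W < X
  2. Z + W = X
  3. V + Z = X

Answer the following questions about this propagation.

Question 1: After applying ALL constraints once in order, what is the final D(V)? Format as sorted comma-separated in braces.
Constraint 1 (W < X) on D(W)={1,3,5,6,8} D(X)={1,3,5}: W {1,3,5,6,8}->{1,3}; X {1,3,5}->{3,5}
Constraint 2 (Z + W = X) on D(Z)={1,2,3,4,8} D(W)={1,3} D(X)={3,5}: Z {1,2,3,4,8}->{2,4}
Constraint 3 (V + Z = X) on D(V)={1,4,5,7} D(Z)={2,4} D(X)={3,5}: V {1,4,5,7}->{1}
So after all 3 constraints: D(V) = {1}

Answer: {1}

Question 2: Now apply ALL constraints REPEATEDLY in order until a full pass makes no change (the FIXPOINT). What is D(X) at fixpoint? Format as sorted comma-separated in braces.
Answer: {3,5}

Derivation:
pass 0 (initial): D(X)={1,3,5}
pass 1: V {1,4,5,7}->{1}; W {1,3,5,6,8}->{1,3}; X {1,3,5}->{3,5}; Z {1,2,3,4,8}->{2,4}
pass 2: no change
Fixpoint after 2 passes: D(X) = {3,5}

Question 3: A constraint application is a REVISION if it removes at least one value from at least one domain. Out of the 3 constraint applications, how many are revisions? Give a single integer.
Answer: 3

Derivation:
Constraint 1 (W < X) on D(W)={1,3,5,6,8} D(X)={1,3,5}: W {1,3,5,6,8}->{1,3}; X {1,3,5}->{3,5} => REVISION
Constraint 2 (Z + W = X) on D(Z)={1,2,3,4,8} D(W)={1,3} D(X)={3,5}: Z {1,2,3,4,8}->{2,4} => REVISION
Constraint 3 (V + Z = X) on D(V)={1,4,5,7} D(Z)={2,4} D(X)={3,5}: V {1,4,5,7}->{1} => REVISION
Total revisions = 3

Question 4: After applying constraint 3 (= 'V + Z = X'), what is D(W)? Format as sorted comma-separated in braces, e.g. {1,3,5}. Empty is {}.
Answer: {1,3}

Derivation:
Constraint 1 (W < X) on D(W)={1,3,5,6,8} D(X)={1,3,5}: W {1,3,5,6,8}->{1,3}; X {1,3,5}->{3,5}
Constraint 2 (Z + W = X) on D(Z)={1,2,3,4,8} D(W)={1,3} D(X)={3,5}: Z {1,2,3,4,8}->{2,4}
Constraint 3 (V + Z = X) on D(V)={1,4,5,7} D(Z)={2,4} D(X)={3,5}: V {1,4,5,7}->{1}
So after constraint 3: D(W) = {1,3}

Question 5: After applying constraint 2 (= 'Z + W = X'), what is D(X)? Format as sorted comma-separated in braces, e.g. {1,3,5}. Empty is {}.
Answer: {3,5}

Derivation:
Constraint 1 (W < X) on D(W)={1,3,5,6,8} D(X)={1,3,5}: W {1,3,5,6,8}->{1,3}; X {1,3,5}->{3,5}
Constraint 2 (Z + W = X) on D(Z)={1,2,3,4,8} D(W)={1,3} D(X)={3,5}: Z {1,2,3,4,8}->{2,4}
So after constraint 2: D(X) = {3,5}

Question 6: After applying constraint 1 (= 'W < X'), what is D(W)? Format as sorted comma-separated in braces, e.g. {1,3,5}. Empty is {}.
Answer: {1,3}

Derivation:
Constraint 1 (W < X) on D(W)={1,3,5,6,8} D(X)={1,3,5}: W {1,3,5,6,8}->{1,3}; X {1,3,5}->{3,5}
So after constraint 1: D(W) = {1,3}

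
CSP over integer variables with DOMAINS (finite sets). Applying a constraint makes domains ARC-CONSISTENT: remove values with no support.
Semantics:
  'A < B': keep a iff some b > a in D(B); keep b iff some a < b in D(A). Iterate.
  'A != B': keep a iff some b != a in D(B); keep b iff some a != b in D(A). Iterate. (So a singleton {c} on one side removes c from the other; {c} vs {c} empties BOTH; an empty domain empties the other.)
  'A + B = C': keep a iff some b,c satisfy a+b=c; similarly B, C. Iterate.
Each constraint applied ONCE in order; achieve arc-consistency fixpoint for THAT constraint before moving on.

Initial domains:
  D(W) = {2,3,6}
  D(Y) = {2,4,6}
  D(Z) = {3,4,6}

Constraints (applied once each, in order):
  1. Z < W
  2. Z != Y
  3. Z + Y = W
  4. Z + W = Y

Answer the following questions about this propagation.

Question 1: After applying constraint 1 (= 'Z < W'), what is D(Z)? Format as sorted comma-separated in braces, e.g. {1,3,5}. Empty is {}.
Answer: {3,4}

Derivation:
Constraint 1 (Z < W) on D(Z)={3,4,6} D(W)={2,3,6}: Z {3,4,6}->{3,4}; W {2,3,6}->{6}
So after constraint 1: D(Z) = {3,4}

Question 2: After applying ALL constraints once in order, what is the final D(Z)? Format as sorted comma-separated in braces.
Answer: {}

Derivation:
Constraint 1 (Z < W) on D(Z)={3,4,6} D(W)={2,3,6}: Z {3,4,6}->{3,4}; W {2,3,6}->{6}
Constraint 2 (Z != Y) on D(Z)={3,4} D(Y)={2,4,6}: no change
Constraint 3 (Z + Y = W) on D(Z)={3,4} D(Y)={2,4,6} D(W)={6}: Z {3,4}->{4}; Y {2,4,6}->{2}
Constraint 4 (Z + W = Y) on D(Z)={4} D(W)={6} D(Y)={2}: Z {4}->{}; W {6}->{}; Y {2}->{}
So after all 4 constraints: D(Z) = {}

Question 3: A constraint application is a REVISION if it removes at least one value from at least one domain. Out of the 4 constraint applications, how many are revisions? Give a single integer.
Answer: 3

Derivation:
Constraint 1 (Z < W) on D(Z)={3,4,6} D(W)={2,3,6}: Z {3,4,6}->{3,4}; W {2,3,6}->{6} => REVISION
Constraint 2 (Z != Y) on D(Z)={3,4} D(Y)={2,4,6}: no change => not a revision
Constraint 3 (Z + Y = W) on D(Z)={3,4} D(Y)={2,4,6} D(W)={6}: Z {3,4}->{4}; Y {2,4,6}->{2} => REVISION
Constraint 4 (Z + W = Y) on D(Z)={4} D(W)={6} D(Y)={2}: Z {4}->{}; W {6}->{}; Y {2}->{} => REVISION
Total revisions = 3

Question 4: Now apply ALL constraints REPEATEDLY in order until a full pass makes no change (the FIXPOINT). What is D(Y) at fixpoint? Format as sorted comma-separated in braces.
Answer: {}

Derivation:
pass 0 (initial): D(Y)={2,4,6}
pass 1: W {2,3,6}->{}; Y {2,4,6}->{}; Z {3,4,6}->{}
pass 2: no change
Fixpoint after 2 passes: D(Y) = {}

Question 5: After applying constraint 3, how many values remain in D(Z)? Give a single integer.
Constraint 1 (Z < W) on D(Z)={3,4,6} D(W)={2,3,6}: Z {3,4,6}->{3,4}; W {2,3,6}->{6}
Constraint 2 (Z != Y) on D(Z)={3,4} D(Y)={2,4,6}: no change
Constraint 3 (Z + Y = W) on D(Z)={3,4} D(Y)={2,4,6} D(W)={6}: Z {3,4}->{4}; Y {2,4,6}->{2}
So after constraint 3: D(Z)={4}, size = 1

Answer: 1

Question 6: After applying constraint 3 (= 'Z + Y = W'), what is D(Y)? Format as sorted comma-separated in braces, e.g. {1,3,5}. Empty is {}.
Answer: {2}

Derivation:
Constraint 1 (Z < W) on D(Z)={3,4,6} D(W)={2,3,6}: Z {3,4,6}->{3,4}; W {2,3,6}->{6}
Constraint 2 (Z != Y) on D(Z)={3,4} D(Y)={2,4,6}: no change
Constraint 3 (Z + Y = W) on D(Z)={3,4} D(Y)={2,4,6} D(W)={6}: Z {3,4}->{4}; Y {2,4,6}->{2}
So after constraint 3: D(Y) = {2}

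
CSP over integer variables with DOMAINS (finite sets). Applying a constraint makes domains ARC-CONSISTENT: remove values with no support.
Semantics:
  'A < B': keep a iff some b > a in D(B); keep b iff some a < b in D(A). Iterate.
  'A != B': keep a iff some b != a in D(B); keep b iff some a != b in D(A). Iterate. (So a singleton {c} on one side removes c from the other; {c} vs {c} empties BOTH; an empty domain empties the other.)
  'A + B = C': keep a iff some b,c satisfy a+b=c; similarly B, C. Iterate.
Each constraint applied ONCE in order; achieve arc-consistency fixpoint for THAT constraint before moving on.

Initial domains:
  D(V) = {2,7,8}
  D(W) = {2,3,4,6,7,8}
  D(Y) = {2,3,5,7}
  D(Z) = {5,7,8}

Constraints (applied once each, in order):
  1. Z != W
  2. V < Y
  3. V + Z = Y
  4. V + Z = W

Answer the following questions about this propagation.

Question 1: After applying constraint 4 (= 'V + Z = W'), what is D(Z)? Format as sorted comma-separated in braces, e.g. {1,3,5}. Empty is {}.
Answer: {5}

Derivation:
Constraint 1 (Z != W) on D(Z)={5,7,8} D(W)={2,3,4,6,7,8}: no change
Constraint 2 (V < Y) on D(V)={2,7,8} D(Y)={2,3,5,7}: V {2,7,8}->{2}; Y {2,3,5,7}->{3,5,7}
Constraint 3 (V + Z = Y) on D(V)={2} D(Z)={5,7,8} D(Y)={3,5,7}: Z {5,7,8}->{5}; Y {3,5,7}->{7}
Constraint 4 (V + Z = W) on D(V)={2} D(Z)={5} D(W)={2,3,4,6,7,8}: W {2,3,4,6,7,8}->{7}
So after constraint 4: D(Z) = {5}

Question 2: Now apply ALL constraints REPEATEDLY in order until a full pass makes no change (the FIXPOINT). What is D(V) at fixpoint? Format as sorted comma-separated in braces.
pass 0 (initial): D(V)={2,7,8}
pass 1: V {2,7,8}->{2}; W {2,3,4,6,7,8}->{7}; Y {2,3,5,7}->{7}; Z {5,7,8}->{5}
pass 2: no change
Fixpoint after 2 passes: D(V) = {2}

Answer: {2}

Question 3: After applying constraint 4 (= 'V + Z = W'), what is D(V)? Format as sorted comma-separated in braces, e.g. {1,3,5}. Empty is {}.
Constraint 1 (Z != W) on D(Z)={5,7,8} D(W)={2,3,4,6,7,8}: no change
Constraint 2 (V < Y) on D(V)={2,7,8} D(Y)={2,3,5,7}: V {2,7,8}->{2}; Y {2,3,5,7}->{3,5,7}
Constraint 3 (V + Z = Y) on D(V)={2} D(Z)={5,7,8} D(Y)={3,5,7}: Z {5,7,8}->{5}; Y {3,5,7}->{7}
Constraint 4 (V + Z = W) on D(V)={2} D(Z)={5} D(W)={2,3,4,6,7,8}: W {2,3,4,6,7,8}->{7}
So after constraint 4: D(V) = {2}

Answer: {2}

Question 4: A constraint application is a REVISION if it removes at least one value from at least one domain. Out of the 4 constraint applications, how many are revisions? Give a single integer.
Answer: 3

Derivation:
Constraint 1 (Z != W) on D(Z)={5,7,8} D(W)={2,3,4,6,7,8}: no change => not a revision
Constraint 2 (V < Y) on D(V)={2,7,8} D(Y)={2,3,5,7}: V {2,7,8}->{2}; Y {2,3,5,7}->{3,5,7} => REVISION
Constraint 3 (V + Z = Y) on D(V)={2} D(Z)={5,7,8} D(Y)={3,5,7}: Z {5,7,8}->{5}; Y {3,5,7}->{7} => REVISION
Constraint 4 (V + Z = W) on D(V)={2} D(Z)={5} D(W)={2,3,4,6,7,8}: W {2,3,4,6,7,8}->{7} => REVISION
Total revisions = 3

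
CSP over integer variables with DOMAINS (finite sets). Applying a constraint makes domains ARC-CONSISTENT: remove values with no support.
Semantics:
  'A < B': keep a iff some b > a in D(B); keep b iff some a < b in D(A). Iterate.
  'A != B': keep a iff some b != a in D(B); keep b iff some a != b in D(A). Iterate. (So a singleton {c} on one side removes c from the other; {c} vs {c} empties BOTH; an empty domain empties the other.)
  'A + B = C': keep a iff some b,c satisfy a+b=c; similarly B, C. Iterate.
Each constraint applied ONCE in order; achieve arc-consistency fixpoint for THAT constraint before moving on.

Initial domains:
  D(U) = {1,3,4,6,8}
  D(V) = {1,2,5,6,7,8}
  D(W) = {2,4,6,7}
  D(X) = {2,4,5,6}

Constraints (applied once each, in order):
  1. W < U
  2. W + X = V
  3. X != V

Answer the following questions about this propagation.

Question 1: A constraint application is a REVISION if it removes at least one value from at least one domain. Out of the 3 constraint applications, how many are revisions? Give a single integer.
Answer: 2

Derivation:
Constraint 1 (W < U) on D(W)={2,4,6,7} D(U)={1,3,4,6,8}: U {1,3,4,6,8}->{3,4,6,8} => REVISION
Constraint 2 (W + X = V) on D(W)={2,4,6,7} D(X)={2,4,5,6} D(V)={1,2,5,6,7,8}: W {2,4,6,7}->{2,4,6}; V {1,2,5,6,7,8}->{6,7,8} => REVISION
Constraint 3 (X != V) on D(X)={2,4,5,6} D(V)={6,7,8}: no change => not a revision
Total revisions = 2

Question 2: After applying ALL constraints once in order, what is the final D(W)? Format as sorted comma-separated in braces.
Answer: {2,4,6}

Derivation:
Constraint 1 (W < U) on D(W)={2,4,6,7} D(U)={1,3,4,6,8}: U {1,3,4,6,8}->{3,4,6,8}
Constraint 2 (W + X = V) on D(W)={2,4,6,7} D(X)={2,4,5,6} D(V)={1,2,5,6,7,8}: W {2,4,6,7}->{2,4,6}; V {1,2,5,6,7,8}->{6,7,8}
Constraint 3 (X != V) on D(X)={2,4,5,6} D(V)={6,7,8}: no change
So after all 3 constraints: D(W) = {2,4,6}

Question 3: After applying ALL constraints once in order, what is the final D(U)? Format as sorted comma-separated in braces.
Constraint 1 (W < U) on D(W)={2,4,6,7} D(U)={1,3,4,6,8}: U {1,3,4,6,8}->{3,4,6,8}
Constraint 2 (W + X = V) on D(W)={2,4,6,7} D(X)={2,4,5,6} D(V)={1,2,5,6,7,8}: W {2,4,6,7}->{2,4,6}; V {1,2,5,6,7,8}->{6,7,8}
Constraint 3 (X != V) on D(X)={2,4,5,6} D(V)={6,7,8}: no change
So after all 3 constraints: D(U) = {3,4,6,8}

Answer: {3,4,6,8}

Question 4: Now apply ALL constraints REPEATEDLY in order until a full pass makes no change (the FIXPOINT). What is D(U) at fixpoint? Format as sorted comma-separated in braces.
Answer: {3,4,6,8}

Derivation:
pass 0 (initial): D(U)={1,3,4,6,8}
pass 1: U {1,3,4,6,8}->{3,4,6,8}; V {1,2,5,6,7,8}->{6,7,8}; W {2,4,6,7}->{2,4,6}
pass 2: no change
Fixpoint after 2 passes: D(U) = {3,4,6,8}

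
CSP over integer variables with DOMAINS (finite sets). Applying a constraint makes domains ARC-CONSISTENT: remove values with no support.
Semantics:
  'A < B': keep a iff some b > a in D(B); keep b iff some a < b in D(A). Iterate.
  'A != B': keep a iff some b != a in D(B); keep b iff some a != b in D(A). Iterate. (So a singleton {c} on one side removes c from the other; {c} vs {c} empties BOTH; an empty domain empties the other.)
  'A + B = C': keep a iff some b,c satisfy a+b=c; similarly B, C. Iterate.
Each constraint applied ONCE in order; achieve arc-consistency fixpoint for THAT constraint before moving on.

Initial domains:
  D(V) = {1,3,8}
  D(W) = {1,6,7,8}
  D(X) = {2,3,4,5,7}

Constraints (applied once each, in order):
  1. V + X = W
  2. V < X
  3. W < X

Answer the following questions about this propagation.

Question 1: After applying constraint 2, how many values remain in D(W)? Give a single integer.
Answer: 3

Derivation:
Constraint 1 (V + X = W) on D(V)={1,3,8} D(X)={2,3,4,5,7} D(W)={1,6,7,8}: V {1,3,8}->{1,3}; X {2,3,4,5,7}->{3,4,5,7}; W {1,6,7,8}->{6,7,8}
Constraint 2 (V < X) on D(V)={1,3} D(X)={3,4,5,7}: no change
So after constraint 2: D(W)={6,7,8}, size = 3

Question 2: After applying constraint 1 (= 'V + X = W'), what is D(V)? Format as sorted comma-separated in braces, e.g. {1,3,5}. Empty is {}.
Constraint 1 (V + X = W) on D(V)={1,3,8} D(X)={2,3,4,5,7} D(W)={1,6,7,8}: V {1,3,8}->{1,3}; X {2,3,4,5,7}->{3,4,5,7}; W {1,6,7,8}->{6,7,8}
So after constraint 1: D(V) = {1,3}

Answer: {1,3}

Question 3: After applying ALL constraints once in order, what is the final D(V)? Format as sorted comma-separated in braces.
Answer: {1,3}

Derivation:
Constraint 1 (V + X = W) on D(V)={1,3,8} D(X)={2,3,4,5,7} D(W)={1,6,7,8}: V {1,3,8}->{1,3}; X {2,3,4,5,7}->{3,4,5,7}; W {1,6,7,8}->{6,7,8}
Constraint 2 (V < X) on D(V)={1,3} D(X)={3,4,5,7}: no change
Constraint 3 (W < X) on D(W)={6,7,8} D(X)={3,4,5,7}: W {6,7,8}->{6}; X {3,4,5,7}->{7}
So after all 3 constraints: D(V) = {1,3}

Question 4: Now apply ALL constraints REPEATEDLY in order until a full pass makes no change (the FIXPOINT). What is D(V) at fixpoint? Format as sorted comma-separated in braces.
Answer: {}

Derivation:
pass 0 (initial): D(V)={1,3,8}
pass 1: V {1,3,8}->{1,3}; W {1,6,7,8}->{6}; X {2,3,4,5,7}->{7}
pass 2: V {1,3}->{}; W {6}->{}; X {7}->{}
pass 3: no change
Fixpoint after 3 passes: D(V) = {}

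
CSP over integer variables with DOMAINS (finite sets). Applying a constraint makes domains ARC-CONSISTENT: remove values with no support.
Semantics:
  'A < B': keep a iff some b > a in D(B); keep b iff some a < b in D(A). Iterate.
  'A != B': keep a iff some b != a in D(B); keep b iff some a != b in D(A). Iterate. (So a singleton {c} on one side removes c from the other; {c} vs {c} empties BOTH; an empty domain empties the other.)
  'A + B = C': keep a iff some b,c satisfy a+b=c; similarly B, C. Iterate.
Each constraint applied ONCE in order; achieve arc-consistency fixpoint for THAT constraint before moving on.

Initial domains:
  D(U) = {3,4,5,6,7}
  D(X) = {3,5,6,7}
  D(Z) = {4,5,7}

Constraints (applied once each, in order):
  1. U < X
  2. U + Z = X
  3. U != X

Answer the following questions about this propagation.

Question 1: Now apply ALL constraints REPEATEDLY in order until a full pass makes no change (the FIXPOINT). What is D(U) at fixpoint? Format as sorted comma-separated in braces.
pass 0 (initial): D(U)={3,4,5,6,7}
pass 1: U {3,4,5,6,7}->{3}; X {3,5,6,7}->{7}; Z {4,5,7}->{4}
pass 2: no change
Fixpoint after 2 passes: D(U) = {3}

Answer: {3}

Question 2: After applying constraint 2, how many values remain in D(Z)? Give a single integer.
Constraint 1 (U < X) on D(U)={3,4,5,6,7} D(X)={3,5,6,7}: U {3,4,5,6,7}->{3,4,5,6}; X {3,5,6,7}->{5,6,7}
Constraint 2 (U + Z = X) on D(U)={3,4,5,6} D(Z)={4,5,7} D(X)={5,6,7}: U {3,4,5,6}->{3}; Z {4,5,7}->{4}; X {5,6,7}->{7}
So after constraint 2: D(Z)={4}, size = 1

Answer: 1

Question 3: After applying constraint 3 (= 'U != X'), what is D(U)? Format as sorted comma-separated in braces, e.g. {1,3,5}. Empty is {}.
Answer: {3}

Derivation:
Constraint 1 (U < X) on D(U)={3,4,5,6,7} D(X)={3,5,6,7}: U {3,4,5,6,7}->{3,4,5,6}; X {3,5,6,7}->{5,6,7}
Constraint 2 (U + Z = X) on D(U)={3,4,5,6} D(Z)={4,5,7} D(X)={5,6,7}: U {3,4,5,6}->{3}; Z {4,5,7}->{4}; X {5,6,7}->{7}
Constraint 3 (U != X) on D(U)={3} D(X)={7}: no change
So after constraint 3: D(U) = {3}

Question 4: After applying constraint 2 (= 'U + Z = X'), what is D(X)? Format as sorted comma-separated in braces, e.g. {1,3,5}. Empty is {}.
Constraint 1 (U < X) on D(U)={3,4,5,6,7} D(X)={3,5,6,7}: U {3,4,5,6,7}->{3,4,5,6}; X {3,5,6,7}->{5,6,7}
Constraint 2 (U + Z = X) on D(U)={3,4,5,6} D(Z)={4,5,7} D(X)={5,6,7}: U {3,4,5,6}->{3}; Z {4,5,7}->{4}; X {5,6,7}->{7}
So after constraint 2: D(X) = {7}

Answer: {7}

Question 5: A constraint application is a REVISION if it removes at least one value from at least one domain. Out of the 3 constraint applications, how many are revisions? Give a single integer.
Constraint 1 (U < X) on D(U)={3,4,5,6,7} D(X)={3,5,6,7}: U {3,4,5,6,7}->{3,4,5,6}; X {3,5,6,7}->{5,6,7} => REVISION
Constraint 2 (U + Z = X) on D(U)={3,4,5,6} D(Z)={4,5,7} D(X)={5,6,7}: U {3,4,5,6}->{3}; Z {4,5,7}->{4}; X {5,6,7}->{7} => REVISION
Constraint 3 (U != X) on D(U)={3} D(X)={7}: no change => not a revision
Total revisions = 2

Answer: 2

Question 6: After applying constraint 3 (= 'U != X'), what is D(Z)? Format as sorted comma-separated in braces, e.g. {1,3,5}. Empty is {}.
Answer: {4}

Derivation:
Constraint 1 (U < X) on D(U)={3,4,5,6,7} D(X)={3,5,6,7}: U {3,4,5,6,7}->{3,4,5,6}; X {3,5,6,7}->{5,6,7}
Constraint 2 (U + Z = X) on D(U)={3,4,5,6} D(Z)={4,5,7} D(X)={5,6,7}: U {3,4,5,6}->{3}; Z {4,5,7}->{4}; X {5,6,7}->{7}
Constraint 3 (U != X) on D(U)={3} D(X)={7}: no change
So after constraint 3: D(Z) = {4}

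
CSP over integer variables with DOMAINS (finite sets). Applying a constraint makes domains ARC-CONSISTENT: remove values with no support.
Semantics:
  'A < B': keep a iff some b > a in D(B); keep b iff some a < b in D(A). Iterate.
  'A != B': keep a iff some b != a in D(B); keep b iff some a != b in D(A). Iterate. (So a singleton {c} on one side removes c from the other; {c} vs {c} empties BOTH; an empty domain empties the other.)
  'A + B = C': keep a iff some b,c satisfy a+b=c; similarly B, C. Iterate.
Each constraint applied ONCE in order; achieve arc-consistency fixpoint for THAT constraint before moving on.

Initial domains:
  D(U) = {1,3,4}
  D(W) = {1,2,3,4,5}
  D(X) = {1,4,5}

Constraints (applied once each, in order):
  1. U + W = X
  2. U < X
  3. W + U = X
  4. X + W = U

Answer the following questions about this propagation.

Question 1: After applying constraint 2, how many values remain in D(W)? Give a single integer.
Answer: 4

Derivation:
Constraint 1 (U + W = X) on D(U)={1,3,4} D(W)={1,2,3,4,5} D(X)={1,4,5}: W {1,2,3,4,5}->{1,2,3,4}; X {1,4,5}->{4,5}
Constraint 2 (U < X) on D(U)={1,3,4} D(X)={4,5}: no change
So after constraint 2: D(W)={1,2,3,4}, size = 4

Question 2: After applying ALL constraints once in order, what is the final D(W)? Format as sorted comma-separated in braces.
Answer: {}

Derivation:
Constraint 1 (U + W = X) on D(U)={1,3,4} D(W)={1,2,3,4,5} D(X)={1,4,5}: W {1,2,3,4,5}->{1,2,3,4}; X {1,4,5}->{4,5}
Constraint 2 (U < X) on D(U)={1,3,4} D(X)={4,5}: no change
Constraint 3 (W + U = X) on D(W)={1,2,3,4} D(U)={1,3,4} D(X)={4,5}: no change
Constraint 4 (X + W = U) on D(X)={4,5} D(W)={1,2,3,4} D(U)={1,3,4}: X {4,5}->{}; W {1,2,3,4}->{}; U {1,3,4}->{}
So after all 4 constraints: D(W) = {}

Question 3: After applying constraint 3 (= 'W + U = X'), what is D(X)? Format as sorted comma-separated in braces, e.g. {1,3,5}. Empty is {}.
Answer: {4,5}

Derivation:
Constraint 1 (U + W = X) on D(U)={1,3,4} D(W)={1,2,3,4,5} D(X)={1,4,5}: W {1,2,3,4,5}->{1,2,3,4}; X {1,4,5}->{4,5}
Constraint 2 (U < X) on D(U)={1,3,4} D(X)={4,5}: no change
Constraint 3 (W + U = X) on D(W)={1,2,3,4} D(U)={1,3,4} D(X)={4,5}: no change
So after constraint 3: D(X) = {4,5}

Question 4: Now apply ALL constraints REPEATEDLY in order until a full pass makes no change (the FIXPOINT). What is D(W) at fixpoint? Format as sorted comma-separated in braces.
pass 0 (initial): D(W)={1,2,3,4,5}
pass 1: U {1,3,4}->{}; W {1,2,3,4,5}->{}; X {1,4,5}->{}
pass 2: no change
Fixpoint after 2 passes: D(W) = {}

Answer: {}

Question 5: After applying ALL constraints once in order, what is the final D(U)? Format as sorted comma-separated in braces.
Answer: {}

Derivation:
Constraint 1 (U + W = X) on D(U)={1,3,4} D(W)={1,2,3,4,5} D(X)={1,4,5}: W {1,2,3,4,5}->{1,2,3,4}; X {1,4,5}->{4,5}
Constraint 2 (U < X) on D(U)={1,3,4} D(X)={4,5}: no change
Constraint 3 (W + U = X) on D(W)={1,2,3,4} D(U)={1,3,4} D(X)={4,5}: no change
Constraint 4 (X + W = U) on D(X)={4,5} D(W)={1,2,3,4} D(U)={1,3,4}: X {4,5}->{}; W {1,2,3,4}->{}; U {1,3,4}->{}
So after all 4 constraints: D(U) = {}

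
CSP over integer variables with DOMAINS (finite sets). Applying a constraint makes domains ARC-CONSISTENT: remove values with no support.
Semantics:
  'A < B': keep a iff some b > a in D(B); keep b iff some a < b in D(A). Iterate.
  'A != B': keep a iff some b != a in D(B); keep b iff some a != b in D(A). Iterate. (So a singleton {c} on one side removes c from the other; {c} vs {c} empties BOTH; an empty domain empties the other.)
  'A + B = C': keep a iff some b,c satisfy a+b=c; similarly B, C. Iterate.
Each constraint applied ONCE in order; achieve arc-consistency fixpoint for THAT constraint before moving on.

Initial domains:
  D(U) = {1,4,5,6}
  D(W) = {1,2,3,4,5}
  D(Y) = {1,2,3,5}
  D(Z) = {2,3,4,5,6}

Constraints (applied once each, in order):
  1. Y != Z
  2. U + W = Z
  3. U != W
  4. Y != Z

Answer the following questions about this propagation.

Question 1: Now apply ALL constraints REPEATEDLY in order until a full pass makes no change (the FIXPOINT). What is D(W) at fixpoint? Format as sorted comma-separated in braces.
pass 0 (initial): D(W)={1,2,3,4,5}
pass 1: U {1,4,5,6}->{1,4,5}
pass 2: no change
Fixpoint after 2 passes: D(W) = {1,2,3,4,5}

Answer: {1,2,3,4,5}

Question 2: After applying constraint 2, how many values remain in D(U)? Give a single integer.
Answer: 3

Derivation:
Constraint 1 (Y != Z) on D(Y)={1,2,3,5} D(Z)={2,3,4,5,6}: no change
Constraint 2 (U + W = Z) on D(U)={1,4,5,6} D(W)={1,2,3,4,5} D(Z)={2,3,4,5,6}: U {1,4,5,6}->{1,4,5}
So after constraint 2: D(U)={1,4,5}, size = 3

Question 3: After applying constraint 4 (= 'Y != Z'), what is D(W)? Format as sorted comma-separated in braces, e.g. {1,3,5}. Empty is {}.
Answer: {1,2,3,4,5}

Derivation:
Constraint 1 (Y != Z) on D(Y)={1,2,3,5} D(Z)={2,3,4,5,6}: no change
Constraint 2 (U + W = Z) on D(U)={1,4,5,6} D(W)={1,2,3,4,5} D(Z)={2,3,4,5,6}: U {1,4,5,6}->{1,4,5}
Constraint 3 (U != W) on D(U)={1,4,5} D(W)={1,2,3,4,5}: no change
Constraint 4 (Y != Z) on D(Y)={1,2,3,5} D(Z)={2,3,4,5,6}: no change
So after constraint 4: D(W) = {1,2,3,4,5}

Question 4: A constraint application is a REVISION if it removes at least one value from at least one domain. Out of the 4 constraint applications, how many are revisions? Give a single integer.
Constraint 1 (Y != Z) on D(Y)={1,2,3,5} D(Z)={2,3,4,5,6}: no change => not a revision
Constraint 2 (U + W = Z) on D(U)={1,4,5,6} D(W)={1,2,3,4,5} D(Z)={2,3,4,5,6}: U {1,4,5,6}->{1,4,5} => REVISION
Constraint 3 (U != W) on D(U)={1,4,5} D(W)={1,2,3,4,5}: no change => not a revision
Constraint 4 (Y != Z) on D(Y)={1,2,3,5} D(Z)={2,3,4,5,6}: no change => not a revision
Total revisions = 1

Answer: 1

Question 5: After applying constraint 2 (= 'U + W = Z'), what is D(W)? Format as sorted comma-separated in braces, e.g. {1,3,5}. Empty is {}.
Constraint 1 (Y != Z) on D(Y)={1,2,3,5} D(Z)={2,3,4,5,6}: no change
Constraint 2 (U + W = Z) on D(U)={1,4,5,6} D(W)={1,2,3,4,5} D(Z)={2,3,4,5,6}: U {1,4,5,6}->{1,4,5}
So after constraint 2: D(W) = {1,2,3,4,5}

Answer: {1,2,3,4,5}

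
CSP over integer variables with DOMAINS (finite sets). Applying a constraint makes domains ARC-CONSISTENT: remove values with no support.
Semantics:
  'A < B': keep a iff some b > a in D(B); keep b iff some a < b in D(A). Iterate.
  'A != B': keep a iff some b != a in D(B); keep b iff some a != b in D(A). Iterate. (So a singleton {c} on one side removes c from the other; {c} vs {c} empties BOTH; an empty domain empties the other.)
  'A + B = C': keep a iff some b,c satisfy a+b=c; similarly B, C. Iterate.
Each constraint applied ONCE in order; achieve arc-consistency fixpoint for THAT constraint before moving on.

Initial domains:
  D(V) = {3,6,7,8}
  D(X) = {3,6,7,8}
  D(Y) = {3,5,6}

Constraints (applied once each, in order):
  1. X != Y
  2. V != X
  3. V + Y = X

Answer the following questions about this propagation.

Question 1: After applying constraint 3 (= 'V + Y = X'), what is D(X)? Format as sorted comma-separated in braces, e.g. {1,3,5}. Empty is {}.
Constraint 1 (X != Y) on D(X)={3,6,7,8} D(Y)={3,5,6}: no change
Constraint 2 (V != X) on D(V)={3,6,7,8} D(X)={3,6,7,8}: no change
Constraint 3 (V + Y = X) on D(V)={3,6,7,8} D(Y)={3,5,6} D(X)={3,6,7,8}: V {3,6,7,8}->{3}; Y {3,5,6}->{3,5}; X {3,6,7,8}->{6,8}
So after constraint 3: D(X) = {6,8}

Answer: {6,8}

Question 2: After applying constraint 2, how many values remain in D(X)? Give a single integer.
Constraint 1 (X != Y) on D(X)={3,6,7,8} D(Y)={3,5,6}: no change
Constraint 2 (V != X) on D(V)={3,6,7,8} D(X)={3,6,7,8}: no change
So after constraint 2: D(X)={3,6,7,8}, size = 4

Answer: 4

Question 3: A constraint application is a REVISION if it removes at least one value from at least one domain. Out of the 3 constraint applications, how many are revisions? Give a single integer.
Constraint 1 (X != Y) on D(X)={3,6,7,8} D(Y)={3,5,6}: no change => not a revision
Constraint 2 (V != X) on D(V)={3,6,7,8} D(X)={3,6,7,8}: no change => not a revision
Constraint 3 (V + Y = X) on D(V)={3,6,7,8} D(Y)={3,5,6} D(X)={3,6,7,8}: V {3,6,7,8}->{3}; Y {3,5,6}->{3,5}; X {3,6,7,8}->{6,8} => REVISION
Total revisions = 1

Answer: 1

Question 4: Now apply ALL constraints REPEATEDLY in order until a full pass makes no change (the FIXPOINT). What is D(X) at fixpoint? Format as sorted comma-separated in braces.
pass 0 (initial): D(X)={3,6,7,8}
pass 1: V {3,6,7,8}->{3}; X {3,6,7,8}->{6,8}; Y {3,5,6}->{3,5}
pass 2: no change
Fixpoint after 2 passes: D(X) = {6,8}

Answer: {6,8}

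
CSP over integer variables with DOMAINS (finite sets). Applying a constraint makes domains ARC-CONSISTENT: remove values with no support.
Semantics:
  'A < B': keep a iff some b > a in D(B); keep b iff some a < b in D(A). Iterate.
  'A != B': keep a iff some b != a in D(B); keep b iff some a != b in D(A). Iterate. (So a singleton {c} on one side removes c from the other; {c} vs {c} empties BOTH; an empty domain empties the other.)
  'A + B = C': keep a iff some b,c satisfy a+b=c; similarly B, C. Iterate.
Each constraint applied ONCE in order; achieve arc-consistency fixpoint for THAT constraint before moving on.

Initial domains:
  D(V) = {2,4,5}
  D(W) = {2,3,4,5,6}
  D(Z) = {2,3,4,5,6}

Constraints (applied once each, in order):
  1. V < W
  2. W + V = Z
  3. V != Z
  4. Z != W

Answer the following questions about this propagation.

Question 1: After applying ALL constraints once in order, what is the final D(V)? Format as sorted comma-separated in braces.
Answer: {2}

Derivation:
Constraint 1 (V < W) on D(V)={2,4,5} D(W)={2,3,4,5,6}: W {2,3,4,5,6}->{3,4,5,6}
Constraint 2 (W + V = Z) on D(W)={3,4,5,6} D(V)={2,4,5} D(Z)={2,3,4,5,6}: W {3,4,5,6}->{3,4}; V {2,4,5}->{2}; Z {2,3,4,5,6}->{5,6}
Constraint 3 (V != Z) on D(V)={2} D(Z)={5,6}: no change
Constraint 4 (Z != W) on D(Z)={5,6} D(W)={3,4}: no change
So after all 4 constraints: D(V) = {2}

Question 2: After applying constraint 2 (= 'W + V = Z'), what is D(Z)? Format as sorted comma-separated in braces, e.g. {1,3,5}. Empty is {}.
Constraint 1 (V < W) on D(V)={2,4,5} D(W)={2,3,4,5,6}: W {2,3,4,5,6}->{3,4,5,6}
Constraint 2 (W + V = Z) on D(W)={3,4,5,6} D(V)={2,4,5} D(Z)={2,3,4,5,6}: W {3,4,5,6}->{3,4}; V {2,4,5}->{2}; Z {2,3,4,5,6}->{5,6}
So after constraint 2: D(Z) = {5,6}

Answer: {5,6}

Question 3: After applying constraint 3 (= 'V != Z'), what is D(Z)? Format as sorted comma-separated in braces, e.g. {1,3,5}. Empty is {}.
Answer: {5,6}

Derivation:
Constraint 1 (V < W) on D(V)={2,4,5} D(W)={2,3,4,5,6}: W {2,3,4,5,6}->{3,4,5,6}
Constraint 2 (W + V = Z) on D(W)={3,4,5,6} D(V)={2,4,5} D(Z)={2,3,4,5,6}: W {3,4,5,6}->{3,4}; V {2,4,5}->{2}; Z {2,3,4,5,6}->{5,6}
Constraint 3 (V != Z) on D(V)={2} D(Z)={5,6}: no change
So after constraint 3: D(Z) = {5,6}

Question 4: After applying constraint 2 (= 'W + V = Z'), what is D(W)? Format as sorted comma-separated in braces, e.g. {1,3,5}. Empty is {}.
Answer: {3,4}

Derivation:
Constraint 1 (V < W) on D(V)={2,4,5} D(W)={2,3,4,5,6}: W {2,3,4,5,6}->{3,4,5,6}
Constraint 2 (W + V = Z) on D(W)={3,4,5,6} D(V)={2,4,5} D(Z)={2,3,4,5,6}: W {3,4,5,6}->{3,4}; V {2,4,5}->{2}; Z {2,3,4,5,6}->{5,6}
So after constraint 2: D(W) = {3,4}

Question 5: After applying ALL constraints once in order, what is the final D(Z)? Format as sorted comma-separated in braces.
Constraint 1 (V < W) on D(V)={2,4,5} D(W)={2,3,4,5,6}: W {2,3,4,5,6}->{3,4,5,6}
Constraint 2 (W + V = Z) on D(W)={3,4,5,6} D(V)={2,4,5} D(Z)={2,3,4,5,6}: W {3,4,5,6}->{3,4}; V {2,4,5}->{2}; Z {2,3,4,5,6}->{5,6}
Constraint 3 (V != Z) on D(V)={2} D(Z)={5,6}: no change
Constraint 4 (Z != W) on D(Z)={5,6} D(W)={3,4}: no change
So after all 4 constraints: D(Z) = {5,6}

Answer: {5,6}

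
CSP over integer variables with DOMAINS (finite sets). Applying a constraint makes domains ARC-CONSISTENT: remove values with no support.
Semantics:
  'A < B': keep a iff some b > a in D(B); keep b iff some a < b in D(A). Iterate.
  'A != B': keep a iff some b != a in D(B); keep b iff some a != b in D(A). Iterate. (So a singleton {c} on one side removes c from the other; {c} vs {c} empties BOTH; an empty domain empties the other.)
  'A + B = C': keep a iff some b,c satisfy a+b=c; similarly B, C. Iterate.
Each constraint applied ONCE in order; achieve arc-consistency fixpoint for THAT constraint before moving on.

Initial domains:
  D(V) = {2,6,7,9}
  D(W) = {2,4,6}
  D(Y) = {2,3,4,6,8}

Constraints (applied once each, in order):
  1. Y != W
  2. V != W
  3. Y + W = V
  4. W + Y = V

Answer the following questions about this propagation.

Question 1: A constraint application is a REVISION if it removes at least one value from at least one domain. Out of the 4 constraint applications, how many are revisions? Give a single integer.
Constraint 1 (Y != W) on D(Y)={2,3,4,6,8} D(W)={2,4,6}: no change => not a revision
Constraint 2 (V != W) on D(V)={2,6,7,9} D(W)={2,4,6}: no change => not a revision
Constraint 3 (Y + W = V) on D(Y)={2,3,4,6,8} D(W)={2,4,6} D(V)={2,6,7,9}: Y {2,3,4,6,8}->{2,3,4}; V {2,6,7,9}->{6,7,9} => REVISION
Constraint 4 (W + Y = V) on D(W)={2,4,6} D(Y)={2,3,4} D(V)={6,7,9}: no change => not a revision
Total revisions = 1

Answer: 1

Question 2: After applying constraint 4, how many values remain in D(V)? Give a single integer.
Answer: 3

Derivation:
Constraint 1 (Y != W) on D(Y)={2,3,4,6,8} D(W)={2,4,6}: no change
Constraint 2 (V != W) on D(V)={2,6,7,9} D(W)={2,4,6}: no change
Constraint 3 (Y + W = V) on D(Y)={2,3,4,6,8} D(W)={2,4,6} D(V)={2,6,7,9}: Y {2,3,4,6,8}->{2,3,4}; V {2,6,7,9}->{6,7,9}
Constraint 4 (W + Y = V) on D(W)={2,4,6} D(Y)={2,3,4} D(V)={6,7,9}: no change
So after constraint 4: D(V)={6,7,9}, size = 3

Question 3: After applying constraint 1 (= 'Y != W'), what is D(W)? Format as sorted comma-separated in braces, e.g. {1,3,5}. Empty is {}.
Answer: {2,4,6}

Derivation:
Constraint 1 (Y != W) on D(Y)={2,3,4,6,8} D(W)={2,4,6}: no change
So after constraint 1: D(W) = {2,4,6}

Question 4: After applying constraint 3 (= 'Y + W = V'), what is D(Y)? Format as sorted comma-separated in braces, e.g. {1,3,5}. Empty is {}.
Constraint 1 (Y != W) on D(Y)={2,3,4,6,8} D(W)={2,4,6}: no change
Constraint 2 (V != W) on D(V)={2,6,7,9} D(W)={2,4,6}: no change
Constraint 3 (Y + W = V) on D(Y)={2,3,4,6,8} D(W)={2,4,6} D(V)={2,6,7,9}: Y {2,3,4,6,8}->{2,3,4}; V {2,6,7,9}->{6,7,9}
So after constraint 3: D(Y) = {2,3,4}

Answer: {2,3,4}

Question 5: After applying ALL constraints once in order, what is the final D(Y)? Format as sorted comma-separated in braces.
Answer: {2,3,4}

Derivation:
Constraint 1 (Y != W) on D(Y)={2,3,4,6,8} D(W)={2,4,6}: no change
Constraint 2 (V != W) on D(V)={2,6,7,9} D(W)={2,4,6}: no change
Constraint 3 (Y + W = V) on D(Y)={2,3,4,6,8} D(W)={2,4,6} D(V)={2,6,7,9}: Y {2,3,4,6,8}->{2,3,4}; V {2,6,7,9}->{6,7,9}
Constraint 4 (W + Y = V) on D(W)={2,4,6} D(Y)={2,3,4} D(V)={6,7,9}: no change
So after all 4 constraints: D(Y) = {2,3,4}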